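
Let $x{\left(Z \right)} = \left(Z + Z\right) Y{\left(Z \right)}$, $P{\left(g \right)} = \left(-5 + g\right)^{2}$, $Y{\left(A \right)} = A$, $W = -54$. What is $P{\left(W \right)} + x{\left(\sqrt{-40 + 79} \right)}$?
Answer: $3559$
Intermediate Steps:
$x{\left(Z \right)} = 2 Z^{2}$ ($x{\left(Z \right)} = \left(Z + Z\right) Z = 2 Z Z = 2 Z^{2}$)
$P{\left(W \right)} + x{\left(\sqrt{-40 + 79} \right)} = \left(-5 - 54\right)^{2} + 2 \left(\sqrt{-40 + 79}\right)^{2} = \left(-59\right)^{2} + 2 \left(\sqrt{39}\right)^{2} = 3481 + 2 \cdot 39 = 3481 + 78 = 3559$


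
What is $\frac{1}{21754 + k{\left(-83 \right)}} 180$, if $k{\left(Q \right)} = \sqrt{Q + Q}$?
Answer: $\frac{1957860}{236618341} - \frac{90 i \sqrt{166}}{236618341} \approx 0.0082743 - 4.9006 \cdot 10^{-6} i$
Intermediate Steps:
$k{\left(Q \right)} = \sqrt{2} \sqrt{Q}$ ($k{\left(Q \right)} = \sqrt{2 Q} = \sqrt{2} \sqrt{Q}$)
$\frac{1}{21754 + k{\left(-83 \right)}} 180 = \frac{1}{21754 + \sqrt{2} \sqrt{-83}} \cdot 180 = \frac{1}{21754 + \sqrt{2} i \sqrt{83}} \cdot 180 = \frac{1}{21754 + i \sqrt{166}} \cdot 180 = \frac{180}{21754 + i \sqrt{166}}$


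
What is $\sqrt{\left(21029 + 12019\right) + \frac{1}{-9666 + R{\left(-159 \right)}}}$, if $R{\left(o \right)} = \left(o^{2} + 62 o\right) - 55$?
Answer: $\frac{\sqrt{1074483152294}}{5702} \approx 181.79$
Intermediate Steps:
$R{\left(o \right)} = -55 + o^{2} + 62 o$
$\sqrt{\left(21029 + 12019\right) + \frac{1}{-9666 + R{\left(-159 \right)}}} = \sqrt{\left(21029 + 12019\right) + \frac{1}{-9666 + \left(-55 + \left(-159\right)^{2} + 62 \left(-159\right)\right)}} = \sqrt{33048 + \frac{1}{-9666 - -15368}} = \sqrt{33048 + \frac{1}{-9666 + 15368}} = \sqrt{33048 + \frac{1}{5702}} = \sqrt{\frac{188439697}{5702}} = \frac{\sqrt{1074483152294}}{5702}$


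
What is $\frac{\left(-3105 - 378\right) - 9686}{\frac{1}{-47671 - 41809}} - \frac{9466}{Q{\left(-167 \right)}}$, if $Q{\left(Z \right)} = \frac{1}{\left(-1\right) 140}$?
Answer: $1179687360$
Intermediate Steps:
$Q{\left(Z \right)} = - \frac{1}{140}$ ($Q{\left(Z \right)} = \frac{1}{-140} = - \frac{1}{140}$)
$\frac{\left(-3105 - 378\right) - 9686}{\frac{1}{-47671 - 41809}} - \frac{9466}{Q{\left(-167 \right)}} = \frac{\left(-3105 - 378\right) - 9686}{\frac{1}{-47671 - 41809}} - \frac{9466}{- \frac{1}{140}} = \frac{-3483 - 9686}{\frac{1}{-89480}} - -1325240 = - \frac{13169}{- \frac{1}{89480}} + 1325240 = \left(-13169\right) \left(-89480\right) + 1325240 = 1178362120 + 1325240 = 1179687360$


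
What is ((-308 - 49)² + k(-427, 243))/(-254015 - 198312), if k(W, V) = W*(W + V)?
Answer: -206017/452327 ≈ -0.45546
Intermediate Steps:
k(W, V) = W*(V + W)
((-308 - 49)² + k(-427, 243))/(-254015 - 198312) = ((-308 - 49)² - 427*(243 - 427))/(-254015 - 198312) = ((-357)² - 427*(-184))/(-452327) = (127449 + 78568)*(-1/452327) = 206017*(-1/452327) = -206017/452327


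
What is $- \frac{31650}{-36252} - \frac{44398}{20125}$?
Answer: $- \frac{162093341}{121595250} \approx -1.3331$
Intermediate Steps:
$- \frac{31650}{-36252} - \frac{44398}{20125} = \left(-31650\right) \left(- \frac{1}{36252}\right) - \frac{44398}{20125} = \frac{5275}{6042} - \frac{44398}{20125} = - \frac{162093341}{121595250}$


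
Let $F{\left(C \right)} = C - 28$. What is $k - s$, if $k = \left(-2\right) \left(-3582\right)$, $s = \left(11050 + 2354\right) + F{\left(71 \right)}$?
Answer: $-6283$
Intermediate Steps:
$F{\left(C \right)} = -28 + C$
$s = 13447$ ($s = \left(11050 + 2354\right) + \left(-28 + 71\right) = 13404 + 43 = 13447$)
$k = 7164$
$k - s = 7164 - 13447 = -6283$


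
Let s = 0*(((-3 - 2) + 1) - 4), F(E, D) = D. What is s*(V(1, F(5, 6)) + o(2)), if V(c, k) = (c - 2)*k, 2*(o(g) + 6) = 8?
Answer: 0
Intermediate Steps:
o(g) = -2 (o(g) = -6 + (½)*8 = -6 + 4 = -2)
V(c, k) = k*(-2 + c) (V(c, k) = (-2 + c)*k = k*(-2 + c))
s = 0 (s = 0*((-5 + 1) - 4) = 0*(-4 - 4) = 0*(-8) = 0)
s*(V(1, F(5, 6)) + o(2)) = 0*(6*(-2 + 1) - 2) = 0*(6*(-1) - 2) = 0*(-6 - 2) = 0*(-8) = 0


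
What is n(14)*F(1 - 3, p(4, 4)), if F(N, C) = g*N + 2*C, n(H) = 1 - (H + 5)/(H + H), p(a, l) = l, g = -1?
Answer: 45/14 ≈ 3.2143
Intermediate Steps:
n(H) = 1 - (5 + H)/(2*H)
F(N, C) = -N + 2*C
n(14)*F(1 - 3, p(4, 4)) = ((½)*(-5 + 14)/14)*(-(1 - 3) + 2*4) = ((½)*(1/14)*9)*(-1*(-2) + 8) = 9*(2 + 8)/28 = (9/28)*10 = 45/14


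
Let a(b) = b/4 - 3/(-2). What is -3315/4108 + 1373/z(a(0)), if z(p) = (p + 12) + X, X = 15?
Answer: 853201/18012 ≈ 47.368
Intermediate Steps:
a(b) = 3/2 + b/4 (a(b) = b*(¼) - 3*(-½) = b/4 + 3/2 = 3/2 + b/4)
z(p) = 27 + p (z(p) = (p + 12) + 15 = (12 + p) + 15 = 27 + p)
-3315/4108 + 1373/z(a(0)) = -3315/4108 + 1373/(27 + (3/2 + (¼)*0)) = -3315*1/4108 + 1373/(27 + (3/2 + 0)) = -255/316 + 1373/(27 + 3/2) = -255/316 + 1373/(57/2) = -255/316 + 1373*(2/57) = -255/316 + 2746/57 = 853201/18012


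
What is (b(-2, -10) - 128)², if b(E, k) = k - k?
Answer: 16384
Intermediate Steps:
b(E, k) = 0
(b(-2, -10) - 128)² = (0 - 128)² = (-128)² = 16384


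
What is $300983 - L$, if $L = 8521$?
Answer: $292462$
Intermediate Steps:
$300983 - L = 300983 - 8521 = 292462$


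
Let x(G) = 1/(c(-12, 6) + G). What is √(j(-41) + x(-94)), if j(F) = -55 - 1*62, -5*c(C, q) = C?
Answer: I*√24544678/458 ≈ 10.817*I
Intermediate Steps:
c(C, q) = -C/5
j(F) = -117 (j(F) = -55 - 62 = -117)
x(G) = 1/(12/5 + G) (x(G) = 1/(-⅕*(-12) + G) = 1/(12/5 + G))
√(j(-41) + x(-94)) = √(-117 + 5/(12 + 5*(-94))) = √(-117 + 5/(12 - 470)) = √(-117 + 5/(-458)) = √(-117 + 5*(-1/458)) = √(-117 - 5/458) = √(-53591/458) = I*√24544678/458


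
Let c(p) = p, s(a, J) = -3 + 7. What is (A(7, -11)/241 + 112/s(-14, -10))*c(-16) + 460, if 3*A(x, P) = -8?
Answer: 8804/723 ≈ 12.177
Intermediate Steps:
A(x, P) = -8/3 (A(x, P) = (⅓)*(-8) = -8/3)
s(a, J) = 4
(A(7, -11)/241 + 112/s(-14, -10))*c(-16) + 460 = (-8/3/241 + 112/4)*(-16) + 460 = (-8/3*1/241 + 112*(¼))*(-16) + 460 = (-8/723 + 28)*(-16) + 460 = (20236/723)*(-16) + 460 = -323776/723 + 460 = 8804/723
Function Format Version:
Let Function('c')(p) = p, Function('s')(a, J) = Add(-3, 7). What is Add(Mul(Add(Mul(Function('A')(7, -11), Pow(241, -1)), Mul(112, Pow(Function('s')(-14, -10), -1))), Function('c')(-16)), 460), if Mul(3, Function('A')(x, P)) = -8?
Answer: Rational(8804, 723) ≈ 12.177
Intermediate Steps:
Function('A')(x, P) = Rational(-8, 3) (Function('A')(x, P) = Mul(Rational(1, 3), -8) = Rational(-8, 3))
Function('s')(a, J) = 4
Add(Mul(Add(Mul(Function('A')(7, -11), Pow(241, -1)), Mul(112, Pow(Function('s')(-14, -10), -1))), Function('c')(-16)), 460) = Add(Mul(Add(Mul(Rational(-8, 3), Pow(241, -1)), Mul(112, Pow(4, -1))), -16), 460) = Add(Mul(Add(Mul(Rational(-8, 3), Rational(1, 241)), Mul(112, Rational(1, 4))), -16), 460) = Add(Mul(Add(Rational(-8, 723), 28), -16), 460) = Add(Mul(Rational(20236, 723), -16), 460) = Add(Rational(-323776, 723), 460) = Rational(8804, 723)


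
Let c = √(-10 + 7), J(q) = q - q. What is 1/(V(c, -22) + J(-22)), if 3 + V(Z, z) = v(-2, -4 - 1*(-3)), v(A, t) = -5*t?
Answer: ½ ≈ 0.50000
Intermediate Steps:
J(q) = 0
c = I*√3 (c = √(-3) = I*√3 ≈ 1.732*I)
V(Z, z) = 2 (V(Z, z) = -3 - 5*(-4 - 1*(-3)) = -3 - 5*(-4 + 3) = -3 - 5*(-1) = -3 + 5 = 2)
1/(V(c, -22) + J(-22)) = 1/(2 + 0) = 1/2 = ½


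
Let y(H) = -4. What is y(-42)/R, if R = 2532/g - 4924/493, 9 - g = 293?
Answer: 140012/661673 ≈ 0.21160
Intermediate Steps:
g = -284 (g = 9 - 1*293 = 9 - 293 = -284)
R = -661673/35003 (R = 2532/(-284) - 4924/493 = 2532*(-1/284) - 4924*1/493 = -633/71 - 4924/493 = -661673/35003 ≈ -18.903)
y(-42)/R = -4/(-661673/35003) = -4*(-35003/661673) = 140012/661673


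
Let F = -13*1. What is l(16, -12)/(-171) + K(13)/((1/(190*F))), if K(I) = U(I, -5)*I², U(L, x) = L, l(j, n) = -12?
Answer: -309315626/57 ≈ -5.4266e+6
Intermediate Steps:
F = -13
K(I) = I³ (K(I) = I*I² = I³)
l(16, -12)/(-171) + K(13)/((1/(190*F))) = -12/(-171) + 13³/((1/(190*(-13)))) = -12*(-1/171) + 2197/(((1/190)*(-1/13))) = 4/57 + 2197/(-1/2470) = 4/57 + 2197*(-2470) = 4/57 - 5426590 = -309315626/57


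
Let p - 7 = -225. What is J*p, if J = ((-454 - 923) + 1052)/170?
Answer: 7085/17 ≈ 416.76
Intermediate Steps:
p = -218 (p = 7 - 225 = -218)
J = -65/34 (J = (-1377 + 1052)*(1/170) = -325*1/170 = -65/34 ≈ -1.9118)
J*p = -65/34*(-218) = 7085/17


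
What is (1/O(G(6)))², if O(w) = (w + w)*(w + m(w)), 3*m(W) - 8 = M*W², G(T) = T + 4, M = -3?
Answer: 9/27457600 ≈ 3.2778e-7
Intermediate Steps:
G(T) = 4 + T
m(W) = 8/3 - W² (m(W) = 8/3 + (-3*W²)/3 = 8/3 - W²)
O(w) = 2*w*(8/3 + w - w²) (O(w) = (w + w)*(w + (8/3 - w²)) = (2*w)*(8/3 + w - w²) = 2*w*(8/3 + w - w²))
(1/O(G(6)))² = (1/(2*(4 + 6)*(8 - 3*(4 + 6)² + 3*(4 + 6))/3))² = (1/((⅔)*10*(8 - 3*10² + 3*10)))² = (1/((⅔)*10*(8 - 3*100 + 30)))² = (1/((⅔)*10*(8 - 300 + 30)))² = (1/((⅔)*10*(-262)))² = (1/(-5240/3))² = (-3/5240)² = 9/27457600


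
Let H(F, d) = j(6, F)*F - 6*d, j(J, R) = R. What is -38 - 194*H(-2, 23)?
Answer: 25958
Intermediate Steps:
H(F, d) = F**2 - 6*d (H(F, d) = F*F - 6*d = F**2 - 6*d)
-38 - 194*H(-2, 23) = -38 - 194*((-2)**2 - 6*23) = -38 - 194*(4 - 138) = -38 - 194*(-134) = -38 + 25996 = 25958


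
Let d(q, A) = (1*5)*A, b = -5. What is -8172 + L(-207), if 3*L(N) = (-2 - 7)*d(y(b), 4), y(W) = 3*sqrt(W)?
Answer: -8232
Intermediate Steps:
d(q, A) = 5*A
L(N) = -60 (L(N) = ((-2 - 7)*(5*4))/3 = (-9*20)/3 = (1/3)*(-180) = -60)
-8172 + L(-207) = -8172 - 60 = -8232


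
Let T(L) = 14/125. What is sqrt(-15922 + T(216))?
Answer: 2*I*sqrt(2487795)/25 ≈ 126.18*I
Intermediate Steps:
T(L) = 14/125 (T(L) = 14*(1/125) = 14/125)
sqrt(-15922 + T(216)) = sqrt(-15922 + 14/125) = sqrt(-1990236/125) = 2*I*sqrt(2487795)/25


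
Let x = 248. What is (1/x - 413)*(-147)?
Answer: 15056181/248 ≈ 60710.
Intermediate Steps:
(1/x - 413)*(-147) = (1/248 - 413)*(-147) = -102423/248*(-147) = 15056181/248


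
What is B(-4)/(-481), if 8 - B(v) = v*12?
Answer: -56/481 ≈ -0.11642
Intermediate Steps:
B(v) = 8 - 12*v (B(v) = 8 - v*12 = 8 - 12*v)
B(-4)/(-481) = (8 - 12*(-4))/(-481) = (8 + 48)*(-1/481) = 56*(-1/481) = -56/481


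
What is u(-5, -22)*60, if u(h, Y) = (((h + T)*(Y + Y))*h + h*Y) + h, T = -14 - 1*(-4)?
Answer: -191700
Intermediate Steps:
T = -10 (T = -14 + 4 = -10)
u(h, Y) = h + Y*h + 2*Y*h*(-10 + h) (u(h, Y) = (((h - 10)*(Y + Y))*h + h*Y) + h = (((-10 + h)*(2*Y))*h + Y*h) + h = ((2*Y*(-10 + h))*h + Y*h) + h = (2*Y*h*(-10 + h) + Y*h) + h = (Y*h + 2*Y*h*(-10 + h)) + h = h + Y*h + 2*Y*h*(-10 + h))
u(-5, -22)*60 = -5*(1 - 19*(-22) + 2*(-22)*(-5))*60 = -5*(1 + 418 + 220)*60 = -5*639*60 = -3195*60 = -191700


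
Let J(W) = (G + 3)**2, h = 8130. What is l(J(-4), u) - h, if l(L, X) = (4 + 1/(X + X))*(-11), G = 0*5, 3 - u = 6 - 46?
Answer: -702975/86 ≈ -8174.1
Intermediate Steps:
u = 43 (u = 3 - (6 - 46) = 3 - 1*(-40) = 3 + 40 = 43)
G = 0
J(W) = 9 (J(W) = (0 + 3)**2 = 3**2 = 9)
l(L, X) = -44 - 11/(2*X) (l(L, X) = (4 + 1/(2*X))*(-11) = -44 - 11/(2*X))
l(J(-4), u) - h = (-44 - 11/2/43) - 1*8130 = (-44 - 11/2*1/43) - 8130 = (-44 - 11/86) - 8130 = -3795/86 - 8130 = -702975/86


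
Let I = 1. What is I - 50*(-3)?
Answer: 151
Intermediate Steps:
I - 50*(-3) = 1 - 50*(-3) = 1 + 150 = 151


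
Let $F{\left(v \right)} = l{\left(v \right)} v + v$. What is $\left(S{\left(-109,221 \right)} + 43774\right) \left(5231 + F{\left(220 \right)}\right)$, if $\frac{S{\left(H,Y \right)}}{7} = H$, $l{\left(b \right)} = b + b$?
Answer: $4397917761$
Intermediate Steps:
$l{\left(b \right)} = 2 b$
$F{\left(v \right)} = v + 2 v^{2}$ ($F{\left(v \right)} = 2 v v + v = 2 v^{2} + v = v + 2 v^{2}$)
$S{\left(H,Y \right)} = 7 H$
$\left(S{\left(-109,221 \right)} + 43774\right) \left(5231 + F{\left(220 \right)}\right) = \left(7 \left(-109\right) + 43774\right) \left(5231 + 220 \left(1 + 2 \cdot 220\right)\right) = \left(-763 + 43774\right) \left(5231 + 220 \left(1 + 440\right)\right) = 43011 \left(5231 + 220 \cdot 441\right) = 43011 \left(5231 + 97020\right) = 43011 \cdot 102251 = 4397917761$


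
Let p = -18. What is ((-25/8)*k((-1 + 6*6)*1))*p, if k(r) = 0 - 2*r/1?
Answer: -7875/2 ≈ -3937.5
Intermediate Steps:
k(r) = -2*r (k(r) = 0 - 2*r = -2*r)
((-25/8)*k((-1 + 6*6)*1))*p = ((-25/8)*(-2*(-1 + 6*6)))*(-18) = ((-25*1/8)*(-2*(-1 + 36)))*(-18) = -(-25)*35*1/4*(-18) = -(-25)*35/4*(-18) = -25/8*(-70)*(-18) = (875/4)*(-18) = -7875/2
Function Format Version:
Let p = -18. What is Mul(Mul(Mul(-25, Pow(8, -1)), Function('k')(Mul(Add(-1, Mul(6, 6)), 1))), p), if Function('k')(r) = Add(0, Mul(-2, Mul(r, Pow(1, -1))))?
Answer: Rational(-7875, 2) ≈ -3937.5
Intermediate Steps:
Function('k')(r) = Mul(-2, r) (Function('k')(r) = Add(0, Mul(-2, Mul(r, 1))) = Add(0, Mul(-2, r)) = Mul(-2, r))
Mul(Mul(Mul(-25, Pow(8, -1)), Function('k')(Mul(Add(-1, Mul(6, 6)), 1))), p) = Mul(Mul(Mul(-25, Pow(8, -1)), Mul(-2, Mul(Add(-1, Mul(6, 6)), 1))), -18) = Mul(Mul(Mul(-25, Rational(1, 8)), Mul(-2, Mul(Add(-1, 36), 1))), -18) = Mul(Mul(Rational(-25, 8), Mul(-2, Mul(35, 1))), -18) = Mul(Mul(Rational(-25, 8), Mul(-2, 35)), -18) = Mul(Mul(Rational(-25, 8), -70), -18) = Mul(Rational(875, 4), -18) = Rational(-7875, 2)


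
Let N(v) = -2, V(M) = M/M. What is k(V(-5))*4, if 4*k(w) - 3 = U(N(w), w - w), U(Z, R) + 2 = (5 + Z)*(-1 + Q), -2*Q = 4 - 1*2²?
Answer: -2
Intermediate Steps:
V(M) = 1
Q = 0 (Q = -(4 - 1*2²)/2 = -(4 - 1*4)/2 = -(4 - 4)/2 = -½*0 = 0)
U(Z, R) = -7 - Z (U(Z, R) = -2 + (5 + Z)*(-1 + 0) = -2 + (5 + Z)*(-1) = -2 + (-5 - Z) = -7 - Z)
k(w) = -½ (k(w) = ¾ + (-7 - 1*(-2))/4 = ¾ + (-7 + 2)/4 = ¾ + (¼)*(-5) = ¾ - 5/4 = -½)
k(V(-5))*4 = -½*4 = -2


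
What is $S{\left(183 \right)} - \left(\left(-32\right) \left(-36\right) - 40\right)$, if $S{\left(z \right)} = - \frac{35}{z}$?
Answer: $- \frac{203531}{183} \approx -1112.2$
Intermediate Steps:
$S{\left(183 \right)} - \left(\left(-32\right) \left(-36\right) - 40\right) = - \frac{35}{183} - \left(\left(-32\right) \left(-36\right) - 40\right) = \left(-35\right) \frac{1}{183} - \left(1152 - 40\right) = - \frac{35}{183} - 1112 = - \frac{203531}{183}$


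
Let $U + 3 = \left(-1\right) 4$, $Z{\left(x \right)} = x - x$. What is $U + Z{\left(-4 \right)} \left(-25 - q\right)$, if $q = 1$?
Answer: $-7$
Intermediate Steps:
$Z{\left(x \right)} = 0$
$U = -7$ ($U = -3 - 4 = -7$)
$U + Z{\left(-4 \right)} \left(-25 - q\right) = -7 + 0 \left(-25 - 1\right) = -7 + 0 \left(-26\right) = -7 + 0 = -7$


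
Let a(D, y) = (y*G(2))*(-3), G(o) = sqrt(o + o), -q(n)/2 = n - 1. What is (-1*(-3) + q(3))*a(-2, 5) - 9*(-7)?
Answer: 93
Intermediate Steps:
q(n) = 2 - 2*n (q(n) = -2*(n - 1) = -2*(-1 + n) = 2 - 2*n)
G(o) = sqrt(2)*sqrt(o) (G(o) = sqrt(2*o) = sqrt(2)*sqrt(o))
a(D, y) = -6*y (a(D, y) = (y*(sqrt(2)*sqrt(2)))*(-3) = (y*2)*(-3) = (2*y)*(-3) = -6*y)
(-1*(-3) + q(3))*a(-2, 5) - 9*(-7) = (-1*(-3) + (2 - 2*3))*(-6*5) - 9*(-7) = (3 + (2 - 6))*(-30) + 63 = (3 - 4)*(-30) + 63 = -1*(-30) + 63 = 30 + 63 = 93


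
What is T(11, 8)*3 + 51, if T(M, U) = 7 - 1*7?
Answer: 51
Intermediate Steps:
T(M, U) = 0 (T(M, U) = 7 - 7 = 0)
T(11, 8)*3 + 51 = 0*3 + 51 = 0 + 51 = 51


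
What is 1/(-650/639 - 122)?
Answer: -639/78608 ≈ -0.0081289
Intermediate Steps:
1/(-650/639 - 122) = 1/(-78608/639) = -639/78608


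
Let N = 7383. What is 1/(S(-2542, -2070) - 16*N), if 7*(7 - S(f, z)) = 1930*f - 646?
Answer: 1/582837 ≈ 1.7157e-6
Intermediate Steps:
S(f, z) = 695/7 - 1930*f/7 (S(f, z) = 7 - (1930*f - 646)/7 = 7 - (-646 + 1930*f)/7 = 7 + (646/7 - 1930*f/7) = 695/7 - 1930*f/7)
1/(S(-2542, -2070) - 16*N) = 1/((695/7 - 1930/7*(-2542)) - 16*7383) = 1/((695/7 + 4906060/7) - 118128) = 1/(700965 - 118128) = 1/582837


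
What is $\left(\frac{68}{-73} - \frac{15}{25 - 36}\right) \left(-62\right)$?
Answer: $- \frac{21514}{803} \approx -26.792$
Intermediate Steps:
$\left(\frac{68}{-73} - \frac{15}{25 - 36}\right) \left(-62\right) = \left(68 \left(- \frac{1}{73}\right) - \frac{15}{-11}\right) \left(-62\right) = \left(- \frac{68}{73} - - \frac{15}{11}\right) \left(-62\right) = \left(- \frac{68}{73} + \frac{15}{11}\right) \left(-62\right) = \frac{347}{803} \left(-62\right) = - \frac{21514}{803}$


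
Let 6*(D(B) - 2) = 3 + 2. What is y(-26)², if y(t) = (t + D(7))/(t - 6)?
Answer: 19321/36864 ≈ 0.52412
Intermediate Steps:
D(B) = 17/6 (D(B) = 2 + (3 + 2)/6 = 2 + (⅙)*5 = 2 + ⅚ = 17/6)
y(t) = (17/6 + t)/(-6 + t) (y(t) = (t + 17/6)/(t - 6) = (17/6 + t)/(-6 + t))
y(-26)² = ((17/6 - 26)/(-6 - 26))² = (-139/6/(-32))² = (-1/32*(-139/6))² = (139/192)² = 19321/36864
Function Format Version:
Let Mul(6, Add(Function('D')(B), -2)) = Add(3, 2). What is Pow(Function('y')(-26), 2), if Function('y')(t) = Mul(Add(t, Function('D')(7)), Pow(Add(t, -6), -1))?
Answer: Rational(19321, 36864) ≈ 0.52412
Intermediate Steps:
Function('D')(B) = Rational(17, 6) (Function('D')(B) = Add(2, Mul(Rational(1, 6), Add(3, 2))) = Add(2, Mul(Rational(1, 6), 5)) = Add(2, Rational(5, 6)) = Rational(17, 6))
Function('y')(t) = Mul(Pow(Add(-6, t), -1), Add(Rational(17, 6), t)) (Function('y')(t) = Mul(Add(t, Rational(17, 6)), Pow(Add(t, -6), -1)) = Mul(Add(Rational(17, 6), t), Pow(Add(-6, t), -1)) = Mul(Pow(Add(-6, t), -1), Add(Rational(17, 6), t)))
Pow(Function('y')(-26), 2) = Pow(Mul(Pow(Add(-6, -26), -1), Add(Rational(17, 6), -26)), 2) = Pow(Mul(Pow(-32, -1), Rational(-139, 6)), 2) = Pow(Mul(Rational(-1, 32), Rational(-139, 6)), 2) = Pow(Rational(139, 192), 2) = Rational(19321, 36864)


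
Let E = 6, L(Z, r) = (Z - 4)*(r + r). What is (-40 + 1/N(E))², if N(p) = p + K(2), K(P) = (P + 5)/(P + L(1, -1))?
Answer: 4804864/3025 ≈ 1588.4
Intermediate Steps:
L(Z, r) = 2*r*(-4 + Z) (L(Z, r) = (-4 + Z)*(2*r) = 2*r*(-4 + Z))
K(P) = (5 + P)/(6 + P) (K(P) = (P + 5)/(P + 2*(-1)*(-4 + 1)) = (5 + P)/(P + 2*(-1)*(-3)) = (5 + P)/(P + 6) = (5 + P)/(6 + P))
N(p) = 7/8 + p (N(p) = p + (5 + 2)/(6 + 2) = p + 7/8 = 7/8 + p)
(-40 + 1/N(E))² = (-40 + 1/(7/8 + 6))² = (-40 + 1/(55/8))² = (-40 + 8/55)² = (-2192/55)² = 4804864/3025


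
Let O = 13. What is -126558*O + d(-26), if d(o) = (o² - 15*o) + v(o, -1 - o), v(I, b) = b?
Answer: -1644163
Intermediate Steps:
d(o) = -1 + o² - 16*o (d(o) = (o² - 15*o) + (-1 - o) = -1 + o² - 16*o)
-126558*O + d(-26) = -126558*13 + (-1 + (-26)² - 16*(-26)) = -1422*1157 + (-1 + 676 + 416) = -1645254 + 1091 = -1644163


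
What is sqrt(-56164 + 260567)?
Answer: sqrt(204403) ≈ 452.11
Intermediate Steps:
sqrt(-56164 + 260567) = sqrt(204403)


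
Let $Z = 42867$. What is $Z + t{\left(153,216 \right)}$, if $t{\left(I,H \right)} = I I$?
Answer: $66276$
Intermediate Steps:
$t{\left(I,H \right)} = I^{2}$
$Z + t{\left(153,216 \right)} = 42867 + 153^{2} = 42867 + 23409 = 66276$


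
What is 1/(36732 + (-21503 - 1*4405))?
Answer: 1/10824 ≈ 9.2387e-5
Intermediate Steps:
1/(36732 + (-21503 - 1*4405)) = 1/(36732 + (-21503 - 4405)) = 1/(36732 - 25908) = 1/10824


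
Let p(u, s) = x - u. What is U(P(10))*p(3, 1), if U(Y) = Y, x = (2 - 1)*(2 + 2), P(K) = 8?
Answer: 8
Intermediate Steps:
x = 4 (x = 1*4 = 4)
p(u, s) = 4 - u
U(P(10))*p(3, 1) = 8*(4 - 1*3) = 8*(4 - 3) = 8*1 = 8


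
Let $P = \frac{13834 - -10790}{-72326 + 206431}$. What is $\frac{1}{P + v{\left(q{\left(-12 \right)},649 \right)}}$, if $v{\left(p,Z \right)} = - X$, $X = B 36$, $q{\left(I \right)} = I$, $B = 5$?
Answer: $- \frac{134105}{24114276} \approx -0.0055612$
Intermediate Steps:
$X = 180$ ($X = 5 \cdot 36 = 180$)
$v{\left(p,Z \right)} = -180$ ($v{\left(p,Z \right)} = \left(-1\right) 180 = -180$)
$P = \frac{24624}{134105}$ ($P = \frac{13834 + 10790}{134105} = 24624 \cdot \frac{1}{134105} = \frac{24624}{134105} \approx 0.18362$)
$\frac{1}{P + v{\left(q{\left(-12 \right)},649 \right)}} = \frac{1}{\frac{24624}{134105} - 180} = \frac{1}{- \frac{24114276}{134105}} = - \frac{134105}{24114276}$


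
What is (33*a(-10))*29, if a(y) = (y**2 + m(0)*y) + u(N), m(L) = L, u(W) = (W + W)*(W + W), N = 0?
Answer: 95700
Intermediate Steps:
u(W) = 4*W**2 (u(W) = (2*W)*(2*W) = 4*W**2)
a(y) = y**2 (a(y) = (y**2 + 0*y) + 4*0**2 = (y**2 + 0) + 4*0 = y**2 + 0 = y**2)
(33*a(-10))*29 = (33*(-10)**2)*29 = (33*100)*29 = 3300*29 = 95700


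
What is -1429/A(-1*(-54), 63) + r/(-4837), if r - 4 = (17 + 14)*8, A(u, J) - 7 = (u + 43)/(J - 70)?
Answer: 6910345/33168 ≈ 208.34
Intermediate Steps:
A(u, J) = 7 + (43 + u)/(-70 + J) (A(u, J) = 7 + (u + 43)/(J - 70) = 7 + (43 + u)/(-70 + J))
r = 252 (r = 4 + (17 + 14)*8 = 4 + 31*8 = 4 + 248 = 252)
-1429/A(-1*(-54), 63) + r/(-4837) = -1429*(-70 + 63)/(-447 - 1*(-54) + 7*63) + 252/(-4837) = -1429*(-7/(-447 + 54 + 441)) + 252*(-1/4837) = -1429/((-1/7*48)) - 36/691 = -1429/(-48/7) - 36/691 = -1429*(-7/48) - 36/691 = 10003/48 - 36/691 = 6910345/33168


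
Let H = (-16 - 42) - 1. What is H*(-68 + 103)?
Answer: -2065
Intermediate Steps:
H = -59 (H = -58 - 1 = -59)
H*(-68 + 103) = -59*(-68 + 103) = -59*35 = -2065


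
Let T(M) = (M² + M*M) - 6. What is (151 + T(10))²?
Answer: 119025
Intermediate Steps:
T(M) = -6 + 2*M² (T(M) = (M² + M²) - 6 = 2*M² - 6 = -6 + 2*M²)
(151 + T(10))² = (151 + (-6 + 2*10²))² = (151 + (-6 + 2*100))² = (151 + (-6 + 200))² = (151 + 194)² = 345² = 119025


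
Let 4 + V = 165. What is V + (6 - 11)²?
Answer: 186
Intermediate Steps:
V = 161 (V = -4 + 165 = 161)
V + (6 - 11)² = 161 + (6 - 11)² = 161 + (-5)² = 161 + 25 = 186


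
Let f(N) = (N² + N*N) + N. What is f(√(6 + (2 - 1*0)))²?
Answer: 264 + 64*√2 ≈ 354.51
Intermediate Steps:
f(N) = N + 2*N² (f(N) = (N² + N²) + N = 2*N² + N = N + 2*N²)
f(√(6 + (2 - 1*0)))² = (√(6 + (2 - 1*0))*(1 + 2*√(6 + (2 - 1*0))))² = (√(6 + (2 + 0))*(1 + 2*√(6 + (2 + 0))))² = (√(6 + 2)*(1 + 2*√(6 + 2)))² = (√8*(1 + 2*√8))² = ((2*√2)*(1 + 2*(2*√2)))² = ((2*√2)*(1 + 4*√2))² = (2*√2*(1 + 4*√2))² = 8*(1 + 4*√2)²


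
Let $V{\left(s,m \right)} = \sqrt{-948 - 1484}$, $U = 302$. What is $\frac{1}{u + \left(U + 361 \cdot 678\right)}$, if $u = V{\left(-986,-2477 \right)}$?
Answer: $\frac{61265}{15013601508} - \frac{i \sqrt{38}}{7506800754} \approx 4.0806 \cdot 10^{-6} - 8.2118 \cdot 10^{-10} i$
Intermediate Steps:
$V{\left(s,m \right)} = 8 i \sqrt{38}$ ($V{\left(s,m \right)} = \sqrt{-2432} = 8 i \sqrt{38}$)
$u = 8 i \sqrt{38} \approx 49.315 i$
$\frac{1}{u + \left(U + 361 \cdot 678\right)} = \frac{1}{8 i \sqrt{38} + \left(302 + 361 \cdot 678\right)} = \frac{1}{8 i \sqrt{38} + \left(302 + 244758\right)} = \frac{1}{8 i \sqrt{38} + 245060} = \frac{1}{245060 + 8 i \sqrt{38}}$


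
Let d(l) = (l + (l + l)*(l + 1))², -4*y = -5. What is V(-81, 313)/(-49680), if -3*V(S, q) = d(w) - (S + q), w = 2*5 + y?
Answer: 5252177/9538560 ≈ 0.55063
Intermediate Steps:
y = 5/4 (y = -¼*(-5) = 5/4 ≈ 1.2500)
w = 45/4 (w = 2*5 + 5/4 = 10 + 5/4 = 45/4 ≈ 11.250)
d(l) = (l + 2*l*(1 + l))² (d(l) = (l + (2*l)*(1 + l))² = (l + 2*l*(1 + l))²)
V(S, q) = -1755675/64 + S/3 + q/3 (V(S, q) = -((45/4)²*(3 + 2*(45/4))² - (S + q))/3 = -(2025*(3 + 45/2)²/16 + (-S - q))/3 = -(2025*(51/2)²/16 + (-S - q))/3 = -((2025/16)*(2601/4) + (-S - q))/3 = -(5267025/64 + (-S - q))/3 = -(5267025/64 - S - q)/3 = -1755675/64 + S/3 + q/3)
V(-81, 313)/(-49680) = (-1755675/64 + (⅓)*(-81) + (⅓)*313)/(-49680) = (-1755675/64 - 27 + 313/3)*(-1/49680) = -5252177/192*(-1/49680) = 5252177/9538560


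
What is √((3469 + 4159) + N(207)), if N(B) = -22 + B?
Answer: √7813 ≈ 88.391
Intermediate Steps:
√((3469 + 4159) + N(207)) = √((3469 + 4159) + (-22 + 207)) = √(7628 + 185) = √7813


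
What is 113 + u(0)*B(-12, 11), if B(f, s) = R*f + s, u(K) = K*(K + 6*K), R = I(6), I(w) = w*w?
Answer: 113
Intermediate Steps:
I(w) = w**2
R = 36 (R = 6**2 = 36)
u(K) = 7*K**2 (u(K) = K*(7*K) = 7*K**2)
B(f, s) = s + 36*f (B(f, s) = 36*f + s = s + 36*f)
113 + u(0)*B(-12, 11) = 113 + (7*0**2)*(11 + 36*(-12)) = 113 + (7*0)*(11 - 432) = 113 + 0*(-421) = 113 + 0 = 113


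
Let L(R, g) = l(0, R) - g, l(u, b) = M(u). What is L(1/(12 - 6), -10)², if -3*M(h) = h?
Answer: 100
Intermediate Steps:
M(h) = -h/3
l(u, b) = -u/3
L(R, g) = -g (L(R, g) = -⅓*0 - g = 0 - g = -g)
L(1/(12 - 6), -10)² = (-1*(-10))² = 10² = 100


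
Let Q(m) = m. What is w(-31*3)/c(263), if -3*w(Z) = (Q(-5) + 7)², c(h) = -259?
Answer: 4/777 ≈ 0.0051480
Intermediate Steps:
w(Z) = -4/3 (w(Z) = -(-5 + 7)²/3 = -⅓*2² = -⅓*4 = -4/3)
w(-31*3)/c(263) = -4/3/(-259) = -4/3*(-1/259) = 4/777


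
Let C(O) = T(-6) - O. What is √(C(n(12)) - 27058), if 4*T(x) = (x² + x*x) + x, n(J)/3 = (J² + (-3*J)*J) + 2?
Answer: I*√104734/2 ≈ 161.81*I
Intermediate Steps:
n(J) = 6 - 6*J² (n(J) = 3*((J² + (-3*J)*J) + 2) = 3*((J² - 3*J²) + 2) = 3*(-2*J² + 2) = 3*(2 - 2*J²) = 6 - 6*J²)
T(x) = x²/2 + x/4 (T(x) = ((x² + x*x) + x)/4 = ((x² + x²) + x)/4 = (2*x² + x)/4 = (x + 2*x²)/4 = x²/2 + x/4)
C(O) = 33/2 - O (C(O) = (¼)*(-6)*(1 + 2*(-6)) - O = (¼)*(-6)*(1 - 12) - O = (¼)*(-6)*(-11) - O = 33/2 - O)
√(C(n(12)) - 27058) = √((33/2 - (6 - 6*12²)) - 27058) = √((33/2 - (6 - 6*144)) - 27058) = √((33/2 - (6 - 864)) - 27058) = √((33/2 - 1*(-858)) - 27058) = √((33/2 + 858) - 27058) = √(1749/2 - 27058) = √(-52367/2) = I*√104734/2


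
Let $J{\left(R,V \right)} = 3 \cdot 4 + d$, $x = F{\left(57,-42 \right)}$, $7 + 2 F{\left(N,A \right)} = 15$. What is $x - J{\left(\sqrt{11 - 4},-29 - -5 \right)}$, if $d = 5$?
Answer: $-13$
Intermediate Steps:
$F{\left(N,A \right)} = 4$ ($F{\left(N,A \right)} = - \frac{7}{2} + \frac{1}{2} \cdot 15 = - \frac{7}{2} + \frac{15}{2} = 4$)
$x = 4$
$J{\left(R,V \right)} = 17$ ($J{\left(R,V \right)} = 3 \cdot 4 + 5 = 12 + 5 = 17$)
$x - J{\left(\sqrt{11 - 4},-29 - -5 \right)} = 4 - 17 = -13$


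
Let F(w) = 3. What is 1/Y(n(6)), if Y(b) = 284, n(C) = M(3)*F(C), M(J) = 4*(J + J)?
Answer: 1/284 ≈ 0.0035211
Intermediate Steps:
M(J) = 8*J (M(J) = 4*(2*J) = 8*J)
n(C) = 72 (n(C) = (8*3)*3 = 24*3 = 72)
1/Y(n(6)) = 1/284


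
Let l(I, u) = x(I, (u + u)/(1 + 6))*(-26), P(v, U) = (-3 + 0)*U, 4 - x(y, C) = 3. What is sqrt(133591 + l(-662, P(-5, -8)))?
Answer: sqrt(133565) ≈ 365.47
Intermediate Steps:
x(y, C) = 1 (x(y, C) = 4 - 1*3 = 4 - 3 = 1)
P(v, U) = -3*U
l(I, u) = -26 (l(I, u) = 1*(-26) = -26)
sqrt(133591 + l(-662, P(-5, -8))) = sqrt(133591 - 26) = sqrt(133565)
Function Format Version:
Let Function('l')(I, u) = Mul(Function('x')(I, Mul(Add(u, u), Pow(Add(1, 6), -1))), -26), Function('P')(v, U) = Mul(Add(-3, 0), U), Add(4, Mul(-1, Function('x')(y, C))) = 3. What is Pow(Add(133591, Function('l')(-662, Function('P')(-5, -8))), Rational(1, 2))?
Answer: Pow(133565, Rational(1, 2)) ≈ 365.47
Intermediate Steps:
Function('x')(y, C) = 1 (Function('x')(y, C) = Add(4, Mul(-1, 3)) = Add(4, -3) = 1)
Function('P')(v, U) = Mul(-3, U)
Function('l')(I, u) = -26 (Function('l')(I, u) = Mul(1, -26) = -26)
Pow(Add(133591, Function('l')(-662, Function('P')(-5, -8))), Rational(1, 2)) = Pow(Add(133591, -26), Rational(1, 2)) = Pow(133565, Rational(1, 2))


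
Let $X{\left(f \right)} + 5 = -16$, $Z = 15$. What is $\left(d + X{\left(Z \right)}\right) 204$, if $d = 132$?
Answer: $22644$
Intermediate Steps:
$X{\left(f \right)} = -21$ ($X{\left(f \right)} = -5 - 16 = -21$)
$\left(d + X{\left(Z \right)}\right) 204 = \left(132 - 21\right) 204 = 111 \cdot 204 = 22644$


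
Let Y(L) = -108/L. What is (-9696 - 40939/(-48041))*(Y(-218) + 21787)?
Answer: -1106114998245689/5236469 ≈ -2.1123e+8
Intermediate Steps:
(-9696 - 40939/(-48041))*(Y(-218) + 21787) = (-9696 - 40939/(-48041))*(-108/(-218) + 21787) = (-9696 - 40939*(-1/48041))*(-108*(-1/218) + 21787) = (-9696 + 40939/48041)*(54/109 + 21787) = -465764597/48041*2374837/109 = -1106114998245689/5236469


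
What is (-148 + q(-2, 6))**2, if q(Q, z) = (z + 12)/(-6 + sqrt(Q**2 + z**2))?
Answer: 15451 - 2178*sqrt(10) ≈ 8563.6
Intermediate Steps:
q(Q, z) = (12 + z)/(-6 + sqrt(Q**2 + z**2))
(-148 + q(-2, 6))**2 = (-148 + (12 + 6)/(-6 + sqrt((-2)**2 + 6**2)))**2 = (-148 + 18/(-6 + sqrt(4 + 36)))**2 = (-148 + 18/(-6 + sqrt(40)))**2 = (-148 + 18/(-6 + 2*sqrt(10)))**2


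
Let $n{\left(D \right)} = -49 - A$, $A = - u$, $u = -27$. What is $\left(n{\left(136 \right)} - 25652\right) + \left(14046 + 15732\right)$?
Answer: $4050$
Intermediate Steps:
$A = 27$ ($A = \left(-1\right) \left(-27\right) = 27$)
$n{\left(D \right)} = -76$ ($n{\left(D \right)} = -49 - 27 = -76$)
$\left(n{\left(136 \right)} - 25652\right) + \left(14046 + 15732\right) = \left(-76 - 25652\right) + \left(14046 + 15732\right) = -25728 + 29778 = 4050$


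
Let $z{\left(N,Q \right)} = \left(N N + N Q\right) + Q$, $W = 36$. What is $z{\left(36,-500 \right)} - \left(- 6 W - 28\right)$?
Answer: $-16960$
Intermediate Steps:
$z{\left(N,Q \right)} = Q + N^{2} + N Q$ ($z{\left(N,Q \right)} = \left(N^{2} + N Q\right) + Q = Q + N^{2} + N Q$)
$z{\left(36,-500 \right)} - \left(- 6 W - 28\right) = \left(-500 + 36^{2} + 36 \left(-500\right)\right) - \left(\left(-6\right) 36 - 28\right) = \left(-500 + 1296 - 18000\right) - \left(-216 - 28\right) = -17204 - -244 = -17204 + 244 = -16960$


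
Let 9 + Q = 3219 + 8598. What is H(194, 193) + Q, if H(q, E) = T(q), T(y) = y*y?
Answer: 49444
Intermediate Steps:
T(y) = y**2
H(q, E) = q**2
Q = 11808 (Q = -9 + (3219 + 8598) = -9 + 11817 = 11808)
H(194, 193) + Q = 194**2 + 11808 = 37636 + 11808 = 49444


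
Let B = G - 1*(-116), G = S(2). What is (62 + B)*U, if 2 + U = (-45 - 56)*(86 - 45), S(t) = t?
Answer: -745740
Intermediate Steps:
G = 2
B = 118 (B = 2 - 1*(-116) = 2 + 116 = 118)
U = -4143 (U = -2 + (-45 - 56)*(86 - 45) = -2 - 101*41 = -2 - 4141 = -4143)
(62 + B)*U = (62 + 118)*(-4143) = 180*(-4143) = -745740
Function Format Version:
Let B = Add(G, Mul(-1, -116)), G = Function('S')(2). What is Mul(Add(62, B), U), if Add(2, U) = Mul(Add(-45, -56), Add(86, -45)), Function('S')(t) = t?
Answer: -745740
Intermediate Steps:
G = 2
B = 118 (B = Add(2, Mul(-1, -116)) = Add(2, 116) = 118)
U = -4143 (U = Add(-2, Mul(Add(-45, -56), Add(86, -45))) = Add(-2, Mul(-101, 41)) = Add(-2, -4141) = -4143)
Mul(Add(62, B), U) = Mul(Add(62, 118), -4143) = Mul(180, -4143) = -745740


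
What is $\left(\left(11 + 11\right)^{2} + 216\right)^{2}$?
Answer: $490000$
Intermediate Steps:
$\left(\left(11 + 11\right)^{2} + 216\right)^{2} = \left(22^{2} + 216\right)^{2} = \left(484 + 216\right)^{2} = 700^{2} = 490000$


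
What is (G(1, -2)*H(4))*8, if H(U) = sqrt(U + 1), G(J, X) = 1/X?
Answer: -4*sqrt(5) ≈ -8.9443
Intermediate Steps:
H(U) = sqrt(1 + U)
(G(1, -2)*H(4))*8 = (sqrt(1 + 4)/(-2))*8 = -sqrt(5)/2*8 = -4*sqrt(5)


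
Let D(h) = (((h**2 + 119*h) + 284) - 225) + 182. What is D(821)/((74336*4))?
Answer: 771981/297344 ≈ 2.5963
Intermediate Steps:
D(h) = 241 + h**2 + 119*h (D(h) = ((284 + h**2 + 119*h) - 225) + 182 = (59 + h**2 + 119*h) + 182 = 241 + h**2 + 119*h)
D(821)/((74336*4)) = (241 + 821**2 + 119*821)/((74336*4)) = (241 + 674041 + 97699)/297344 = 771981*(1/297344) = 771981/297344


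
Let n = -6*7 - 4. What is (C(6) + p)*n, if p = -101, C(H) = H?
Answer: 4370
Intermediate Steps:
n = -46 (n = -42 - 4 = -46)
(C(6) + p)*n = (6 - 101)*(-46) = -95*(-46) = 4370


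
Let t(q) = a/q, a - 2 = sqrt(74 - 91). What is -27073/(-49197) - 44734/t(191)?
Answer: -93410761767/114793 + 8544194*I*sqrt(17)/21 ≈ -8.1373e+5 + 1.6776e+6*I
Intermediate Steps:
a = 2 + I*sqrt(17) (a = 2 + sqrt(74 - 91) = 2 + sqrt(-17) = 2 + I*sqrt(17) ≈ 2.0 + 4.1231*I)
t(q) = (2 + I*sqrt(17))/q
-27073/(-49197) - 44734/t(191) = -27073/(-49197) - 44734*191/(2 + I*sqrt(17)) = -27073*(-1/49197) - 44734*191/(2 + I*sqrt(17)) = 27073/49197 - 44734/(2/191 + I*sqrt(17)/191)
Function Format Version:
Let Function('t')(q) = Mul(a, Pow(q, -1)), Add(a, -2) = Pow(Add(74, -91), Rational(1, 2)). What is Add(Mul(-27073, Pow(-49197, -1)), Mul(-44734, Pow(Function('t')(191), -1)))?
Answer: Add(Rational(-93410761767, 114793), Mul(Rational(8544194, 21), I, Pow(17, Rational(1, 2)))) ≈ Add(-8.1373e+5, Mul(1.6776e+6, I))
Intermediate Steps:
a = Add(2, Mul(I, Pow(17, Rational(1, 2)))) (a = Add(2, Pow(Add(74, -91), Rational(1, 2))) = Add(2, Pow(-17, Rational(1, 2))) = Add(2, Mul(I, Pow(17, Rational(1, 2)))) ≈ Add(2.0000, Mul(4.1231, I)))
Function('t')(q) = Mul(Pow(q, -1), Add(2, Mul(I, Pow(17, Rational(1, 2))))) (Function('t')(q) = Mul(Add(2, Mul(I, Pow(17, Rational(1, 2)))), Pow(q, -1)) = Mul(Pow(q, -1), Add(2, Mul(I, Pow(17, Rational(1, 2))))))
Add(Mul(-27073, Pow(-49197, -1)), Mul(-44734, Pow(Function('t')(191), -1))) = Add(Mul(-27073, Pow(-49197, -1)), Mul(-44734, Pow(Mul(Pow(191, -1), Add(2, Mul(I, Pow(17, Rational(1, 2))))), -1))) = Add(Mul(-27073, Rational(-1, 49197)), Mul(-44734, Pow(Mul(Rational(1, 191), Add(2, Mul(I, Pow(17, Rational(1, 2))))), -1))) = Add(Rational(27073, 49197), Mul(-44734, Pow(Add(Rational(2, 191), Mul(Rational(1, 191), I, Pow(17, Rational(1, 2)))), -1)))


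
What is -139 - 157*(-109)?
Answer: 16974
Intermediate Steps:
-139 - 157*(-109) = -139 + 17113 = 16974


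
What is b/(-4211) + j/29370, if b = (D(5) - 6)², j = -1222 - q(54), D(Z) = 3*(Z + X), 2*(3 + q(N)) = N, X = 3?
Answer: -82937/694815 ≈ -0.11937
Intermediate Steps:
q(N) = -3 + N/2
D(Z) = 9 + 3*Z (D(Z) = 3*(Z + 3) = 3*(3 + Z) = 9 + 3*Z)
j = -1246 (j = -1222 - (-3 + (½)*54) = -1222 - (-3 + 27) = -1222 - 1*24 = -1222 - 24 = -1246)
b = 324 (b = ((9 + 3*5) - 6)² = ((9 + 15) - 6)² = (24 - 6)² = 18² = 324)
b/(-4211) + j/29370 = 324/(-4211) - 1246/29370 = 324*(-1/4211) - 1246*1/29370 = -324/4211 - 7/165 = -82937/694815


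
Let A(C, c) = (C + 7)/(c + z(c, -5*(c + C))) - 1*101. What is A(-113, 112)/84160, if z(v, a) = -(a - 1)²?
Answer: -4901/4039680 ≈ -0.0012132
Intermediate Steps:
z(v, a) = -(-1 + a)²
A(C, c) = -101 + (7 + C)/(c - (-1 - 5*C - 5*c)²) (A(C, c) = (C + 7)/(c - (-1 - 5*(c + C))²) - 1*101 = (7 + C)/(c - (-1 - 5*(C + c))²) - 101 = (7 + C)/(c - (-1 + (-5*C - 5*c))²) - 101 = (7 + C)/(c - (-1 - 5*C - 5*c)²) - 101 = -101 + (7 + C)/(c - (-1 - 5*C - 5*c)²))
A(-113, 112)/84160 = ((7 - 113 - 101*112 + 101*(1 + 5*(-113) + 5*112)²)/(112 - (1 + 5*(-113) + 5*112)²))/84160 = ((7 - 113 - 11312 + 101*(1 - 565 + 560)²)/(112 - (1 - 565 + 560)²))*(1/84160) = ((7 - 113 - 11312 + 101*(-4)²)/(112 - 1*(-4)²))*(1/84160) = ((7 - 113 - 11312 + 101*16)/(112 - 1*16))*(1/84160) = ((7 - 113 - 11312 + 1616)/(112 - 16))*(1/84160) = (-9802/96)*(1/84160) = ((1/96)*(-9802))*(1/84160) = -4901/48*1/84160 = -4901/4039680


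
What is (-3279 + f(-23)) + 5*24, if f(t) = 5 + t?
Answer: -3177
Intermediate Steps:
(-3279 + f(-23)) + 5*24 = (-3279 + (5 - 23)) + 5*24 = (-3279 - 18) + 120 = -3297 + 120 = -3177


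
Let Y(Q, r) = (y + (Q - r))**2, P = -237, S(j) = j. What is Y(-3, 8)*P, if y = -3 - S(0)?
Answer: -46452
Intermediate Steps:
y = -3 (y = -3 - 1*0 = -3 + 0 = -3)
Y(Q, r) = (-3 + Q - r)**2 (Y(Q, r) = (-3 + (Q - r))**2 = (-3 + Q - r)**2)
Y(-3, 8)*P = (3 + 8 - 1*(-3))**2*(-237) = (3 + 8 + 3)**2*(-237) = 14**2*(-237) = 196*(-237) = -46452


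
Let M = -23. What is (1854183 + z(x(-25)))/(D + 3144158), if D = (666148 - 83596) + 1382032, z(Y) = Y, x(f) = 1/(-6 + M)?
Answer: 26885653/74076759 ≈ 0.36294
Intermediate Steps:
x(f) = -1/29 (x(f) = 1/(-6 - 23) = 1/(-29) = -1/29)
D = 1964584 (D = 582552 + 1382032 = 1964584)
(1854183 + z(x(-25)))/(D + 3144158) = (1854183 - 1/29)/(1964584 + 3144158) = (53771306/29)/5108742 = (53771306/29)*(1/5108742) = 26885653/74076759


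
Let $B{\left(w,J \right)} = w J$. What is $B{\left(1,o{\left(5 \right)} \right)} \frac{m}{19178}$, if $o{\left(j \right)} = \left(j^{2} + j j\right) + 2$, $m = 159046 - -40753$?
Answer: $\frac{5194774}{9589} \approx 541.74$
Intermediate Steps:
$m = 199799$ ($m = 159046 + 40753 = 199799$)
$o{\left(j \right)} = 2 + 2 j^{2}$ ($o{\left(j \right)} = \left(j^{2} + j^{2}\right) + 2 = 2 j^{2} + 2 = 2 + 2 j^{2}$)
$B{\left(w,J \right)} = J w$
$B{\left(1,o{\left(5 \right)} \right)} \frac{m}{19178} = \left(2 + 2 \cdot 5^{2}\right) 1 \cdot \frac{199799}{19178} = \left(2 + 2 \cdot 25\right) 1 \cdot 199799 \cdot \frac{1}{19178} = \left(2 + 50\right) 1 \cdot \frac{199799}{19178} = 52 \cdot 1 \cdot \frac{199799}{19178} = 52 \cdot \frac{199799}{19178} = \frac{5194774}{9589}$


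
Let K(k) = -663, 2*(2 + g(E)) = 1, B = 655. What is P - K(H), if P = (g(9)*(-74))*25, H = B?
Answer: 3438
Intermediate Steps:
H = 655
g(E) = -3/2 (g(E) = -2 + (1/2)*1 = -2 + 1/2 = -3/2)
P = 2775 (P = -3/2*(-74)*25 = 111*25 = 2775)
P - K(H) = 2775 - 1*(-663) = 2775 + 663 = 3438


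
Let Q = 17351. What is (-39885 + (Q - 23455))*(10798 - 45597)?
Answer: 1600371211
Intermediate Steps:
(-39885 + (Q - 23455))*(10798 - 45597) = (-39885 + (17351 - 23455))*(10798 - 45597) = (-39885 - 6104)*(-34799) = -45989*(-34799) = 1600371211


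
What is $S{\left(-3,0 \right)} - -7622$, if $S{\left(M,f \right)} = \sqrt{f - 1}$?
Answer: $7622 + i \approx 7622.0 + 1.0 i$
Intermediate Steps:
$S{\left(M,f \right)} = \sqrt{-1 + f}$
$S{\left(-3,0 \right)} - -7622 = \sqrt{-1 + 0} - -7622 = \sqrt{-1} + 7622 = i + 7622 = 7622 + i$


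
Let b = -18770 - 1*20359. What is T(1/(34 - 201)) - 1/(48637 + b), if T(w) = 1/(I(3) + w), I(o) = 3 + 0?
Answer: 198417/594250 ≈ 0.33389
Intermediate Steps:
I(o) = 3
b = -39129 (b = -18770 - 20359 = -39129)
T(w) = 1/(3 + w)
T(1/(34 - 201)) - 1/(48637 + b) = 1/(3 + 1/(34 - 201)) - 1/(48637 - 39129) = 1/(3 + 1/(-167)) - 1/9508 = 1/(3 - 1/167) - 1*1/9508 = 1/(500/167) - 1/9508 = 167/500 - 1/9508 = 198417/594250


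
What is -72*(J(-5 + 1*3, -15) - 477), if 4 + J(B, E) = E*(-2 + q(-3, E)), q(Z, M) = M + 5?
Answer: 21672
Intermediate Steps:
q(Z, M) = 5 + M
J(B, E) = -4 + E*(3 + E) (J(B, E) = -4 + E*(-2 + (5 + E)) = -4 + E*(3 + E))
-72*(J(-5 + 1*3, -15) - 477) = -72*((-4 + (-15)² + 3*(-15)) - 477) = -72*((-4 + 225 - 45) - 477) = -72*(176 - 477) = -72*(-301) = 21672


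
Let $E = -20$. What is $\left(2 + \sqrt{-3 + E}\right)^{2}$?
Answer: $\left(2 + i \sqrt{23}\right)^{2} \approx -19.0 + 19.183 i$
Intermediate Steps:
$\left(2 + \sqrt{-3 + E}\right)^{2} = \left(2 + \sqrt{-3 - 20}\right)^{2} = \left(2 + \sqrt{-23}\right)^{2} = \left(2 + i \sqrt{23}\right)^{2}$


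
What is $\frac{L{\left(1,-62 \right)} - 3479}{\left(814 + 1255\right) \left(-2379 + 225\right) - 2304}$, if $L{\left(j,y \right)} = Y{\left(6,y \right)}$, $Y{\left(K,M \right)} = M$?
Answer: $\frac{3541}{4458930} \approx 0.00079414$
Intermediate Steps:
$L{\left(j,y \right)} = y$
$\frac{L{\left(1,-62 \right)} - 3479}{\left(814 + 1255\right) \left(-2379 + 225\right) - 2304} = \frac{-62 - 3479}{\left(814 + 1255\right) \left(-2379 + 225\right) - 2304} = - \frac{3541}{2069 \left(-2154\right) - 2304} = - \frac{3541}{-4456626 - 2304} = - \frac{3541}{-4458930} = \left(-3541\right) \left(- \frac{1}{4458930}\right) = \frac{3541}{4458930}$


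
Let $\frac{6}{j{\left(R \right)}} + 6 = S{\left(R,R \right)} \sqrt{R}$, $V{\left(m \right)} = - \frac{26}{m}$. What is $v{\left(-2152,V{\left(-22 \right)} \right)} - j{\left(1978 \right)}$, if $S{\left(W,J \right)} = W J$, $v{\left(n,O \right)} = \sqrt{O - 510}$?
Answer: $- \frac{9}{7569574104351583} - \frac{5868726 \sqrt{1978}}{7569574104351583} + \frac{i \sqrt{61567}}{11} \approx -3.4481 \cdot 10^{-8} + 22.557 i$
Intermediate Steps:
$v{\left(n,O \right)} = \sqrt{-510 + O}$
$S{\left(W,J \right)} = J W$
$j{\left(R \right)} = \frac{6}{-6 + R^{\frac{5}{2}}}$ ($j{\left(R \right)} = \frac{6}{-6 + R R \sqrt{R}} = \frac{6}{-6 + R^{2} \sqrt{R}} = \frac{6}{-6 + R^{\frac{5}{2}}}$)
$v{\left(-2152,V{\left(-22 \right)} \right)} - j{\left(1978 \right)} = \sqrt{-510 - \frac{26}{-22}} - \frac{6}{-6 + 1978^{\frac{5}{2}}} = \sqrt{-510 - - \frac{13}{11}} - \frac{6}{-6 + 3912484 \sqrt{1978}} = \sqrt{-510 + \frac{13}{11}} - \frac{6}{-6 + 3912484 \sqrt{1978}} = \sqrt{- \frac{5597}{11}} - \frac{6}{-6 + 3912484 \sqrt{1978}} = \frac{i \sqrt{61567}}{11} - \frac{6}{-6 + 3912484 \sqrt{1978}} = - \frac{6}{-6 + 3912484 \sqrt{1978}} + \frac{i \sqrt{61567}}{11}$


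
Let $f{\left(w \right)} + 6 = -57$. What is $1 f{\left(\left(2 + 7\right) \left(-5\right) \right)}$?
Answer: $-63$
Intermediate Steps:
$f{\left(w \right)} = -63$ ($f{\left(w \right)} = -6 - 57 = -63$)
$1 f{\left(\left(2 + 7\right) \left(-5\right) \right)} = 1 \left(-63\right) = -63$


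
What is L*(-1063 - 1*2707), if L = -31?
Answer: 116870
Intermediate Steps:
L*(-1063 - 1*2707) = -31*(-1063 - 1*2707) = -31*(-1063 - 2707) = -31*(-3770) = 116870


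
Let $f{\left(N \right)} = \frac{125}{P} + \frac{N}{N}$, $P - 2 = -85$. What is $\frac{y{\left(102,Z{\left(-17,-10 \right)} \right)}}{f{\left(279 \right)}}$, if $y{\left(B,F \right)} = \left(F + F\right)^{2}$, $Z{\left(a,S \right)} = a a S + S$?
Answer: $- \frac{1396060000}{21} \approx -6.6479 \cdot 10^{7}$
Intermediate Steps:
$P = -83$ ($P = 2 - 85 = -83$)
$Z{\left(a,S \right)} = S + S a^{2}$ ($Z{\left(a,S \right)} = a^{2} S + S = S a^{2} + S = S + S a^{2}$)
$y{\left(B,F \right)} = 4 F^{2}$ ($y{\left(B,F \right)} = \left(2 F\right)^{2} = 4 F^{2}$)
$f{\left(N \right)} = - \frac{42}{83}$ ($f{\left(N \right)} = \frac{125}{-83} + \frac{N}{N} = 125 \left(- \frac{1}{83}\right) + 1 = - \frac{125}{83} + 1 = - \frac{42}{83}$)
$\frac{y{\left(102,Z{\left(-17,-10 \right)} \right)}}{f{\left(279 \right)}} = \frac{4 \left(- 10 \left(1 + \left(-17\right)^{2}\right)\right)^{2}}{- \frac{42}{83}} = 4 \left(- 10 \left(1 + 289\right)\right)^{2} \left(- \frac{83}{42}\right) = 4 \left(\left(-10\right) 290\right)^{2} \left(- \frac{83}{42}\right) = 4 \left(-2900\right)^{2} \left(- \frac{83}{42}\right) = 4 \cdot 8410000 \left(- \frac{83}{42}\right) = 33640000 \left(- \frac{83}{42}\right) = - \frac{1396060000}{21}$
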